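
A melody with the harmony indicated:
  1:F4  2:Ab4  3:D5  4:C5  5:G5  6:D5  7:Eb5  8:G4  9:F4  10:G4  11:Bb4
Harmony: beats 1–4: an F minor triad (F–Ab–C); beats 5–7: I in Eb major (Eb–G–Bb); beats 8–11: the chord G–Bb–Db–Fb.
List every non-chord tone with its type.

D5 (beat 3) — appoggiatura; D5 (beat 6) — appoggiatura; F4 (beat 9) — neighbor tone.

The harmony at that moment is F minor triad (F, Ab, C); D5 is not a chord tone.
It is approached by leap up from Ab4 and left by step down to C5.
Leap in, step out — an appoggiatura.
The harmony at that moment is Eb major triad (Eb, G, Bb); D5 is not a chord tone.
It is approached by leap down from G5 and left by step up to Eb5.
Leap in, step out — an appoggiatura.
The harmony at that moment is G diminished seventh chord (G, Bb, Db, Fb); F4 is not a chord tone.
It is approached by step down from G4 and left by step up to G4.
Step away and step back to the same note — a neighbor tone (lower neighbor).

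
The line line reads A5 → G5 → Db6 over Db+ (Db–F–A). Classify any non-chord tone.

The harmony at that moment is Db augmented triad (Db, F, A); G5 is not a chord tone.
It is approached by step down from A5 and left by leap up to Db6.
Step in, leap out — an escape tone.

G5 is an escape tone.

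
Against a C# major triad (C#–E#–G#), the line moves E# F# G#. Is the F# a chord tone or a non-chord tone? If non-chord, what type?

Non-chord tone — a passing tone.

The harmony at that moment is C# major triad (C#, E#, G#); F# is not a chord tone.
It is approached by step up from E# and left by step up to G#.
Step in, step out in the same direction — a passing tone.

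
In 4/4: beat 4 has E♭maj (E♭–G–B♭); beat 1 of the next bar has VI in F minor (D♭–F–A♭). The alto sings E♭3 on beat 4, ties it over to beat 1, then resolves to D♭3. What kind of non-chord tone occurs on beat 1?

The harmony at that moment is D♭ major triad (D♭, F, A♭); E♭3 is not a chord tone.
It is held over (the same pitch as the preceding E♭3) and left by step down to D♭3.
Held over from the previous chord and resolving down by step — a suspension.

Suspension.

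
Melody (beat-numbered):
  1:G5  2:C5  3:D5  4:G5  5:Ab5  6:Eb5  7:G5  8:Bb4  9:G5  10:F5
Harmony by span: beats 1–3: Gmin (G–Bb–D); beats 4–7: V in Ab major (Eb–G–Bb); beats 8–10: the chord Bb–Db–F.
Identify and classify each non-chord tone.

The harmony at that moment is G minor triad (G, Bb, D); C5 is not a chord tone.
It is approached by leap down from G5 and left by step up to D5.
Leap in, step out — an appoggiatura.
The harmony at that moment is Eb major triad (Eb, G, Bb); Ab5 is not a chord tone.
It is approached by step up from G5 and left by leap down to Eb5.
Step in, leap out — an escape tone.
The harmony at that moment is Bb minor triad (Bb, Db, F); G5 is not a chord tone.
It is approached by leap up from Bb4 and left by step down to F5.
Leap in, step out — an appoggiatura.

C5 (beat 2) — appoggiatura; Ab5 (beat 5) — escape tone; G5 (beat 9) — appoggiatura.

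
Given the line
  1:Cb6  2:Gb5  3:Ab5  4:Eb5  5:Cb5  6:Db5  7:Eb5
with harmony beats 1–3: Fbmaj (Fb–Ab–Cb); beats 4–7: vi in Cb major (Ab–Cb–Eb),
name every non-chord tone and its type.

Gb5 (beat 2) — appoggiatura; Db5 (beat 6) — passing tone.

The harmony at that moment is Fb major triad (Fb, Ab, Cb); Gb5 is not a chord tone.
It is approached by leap down from Cb6 and left by step up to Ab5.
Leap in, step out — an appoggiatura.
The harmony at that moment is Ab minor triad (Ab, Cb, Eb); Db5 is not a chord tone.
It is approached by step up from Cb5 and left by step up to Eb5.
Step in, step out in the same direction — a passing tone.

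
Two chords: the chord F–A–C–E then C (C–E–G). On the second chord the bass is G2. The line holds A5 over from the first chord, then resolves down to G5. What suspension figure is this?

9–8 suspension.

At the second chord the bass is G2. The suspended A5 lies a ninth above the bass; after resolving down by step to G5, the interval above the bass becomes an octave.
Suspension figures are named by those two intervals: 9–8.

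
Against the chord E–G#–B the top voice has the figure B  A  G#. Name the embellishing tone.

The harmony at that moment is E major triad (E, G#, B); A is not a chord tone.
It is approached by step down from B and left by step down to G#.
Step in, step out in the same direction — a passing tone.

A is a passing tone.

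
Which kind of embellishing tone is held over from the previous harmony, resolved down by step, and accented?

Suspension.

Approach: by preparation — the pitch is first a chord tone, then held (tied or repeated) while the harmony changes under it. Departure: down by step. Metric position: strong.
A prepared dissonance that resolves downward by step — a suspension. (The same figure resolving upward would be a retardation.)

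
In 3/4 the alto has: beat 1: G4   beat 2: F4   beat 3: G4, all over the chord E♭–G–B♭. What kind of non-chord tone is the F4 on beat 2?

Lower neighbor tone.

The harmony at that moment is E♭ major triad (E♭, G, B♭); F4 is not a chord tone.
It is approached by step down from G4 and left by step up to G4.
Step away and step back to the same note — a neighbor tone (lower neighbor).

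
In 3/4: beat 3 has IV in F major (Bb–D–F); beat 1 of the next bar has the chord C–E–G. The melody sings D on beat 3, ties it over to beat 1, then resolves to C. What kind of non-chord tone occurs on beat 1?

Suspension.

The harmony at that moment is C major triad (C, E, G); D is not a chord tone.
It is held over (the same pitch as the preceding D) and left by step down to C.
Held over from the previous chord and resolving down by step — a suspension.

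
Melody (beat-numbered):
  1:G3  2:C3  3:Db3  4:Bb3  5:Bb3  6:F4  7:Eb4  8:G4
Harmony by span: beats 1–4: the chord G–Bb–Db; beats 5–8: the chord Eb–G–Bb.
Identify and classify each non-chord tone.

C3 (beat 2) — appoggiatura; F4 (beat 6) — appoggiatura.

The harmony at that moment is G diminished triad (G, Bb, Db); C3 is not a chord tone.
It is approached by leap down from G3 and left by step up to Db3.
Leap in, step out — an appoggiatura.
The harmony at that moment is Eb major triad (Eb, G, Bb); F4 is not a chord tone.
It is approached by leap up from Bb3 and left by step down to Eb4.
Leap in, step out — an appoggiatura.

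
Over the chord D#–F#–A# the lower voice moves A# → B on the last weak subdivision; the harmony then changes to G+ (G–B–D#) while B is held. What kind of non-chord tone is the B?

The harmony at that moment is D# minor triad (D#, F#, A#); B is not a chord tone.
It is approached by step up from A# and then sustained as the same pitch into the next harmony.
Arriving early and becoming a chord tone when the harmony changes — an anticipation.

B is an anticipation.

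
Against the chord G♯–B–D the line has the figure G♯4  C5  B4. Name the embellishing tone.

The harmony at that moment is G♯ diminished triad (G♯, B, D); C5 is not a chord tone.
It is approached by leap up from G♯4 and left by step down to B4.
Leap in, step out — an appoggiatura.

C5 is an appoggiatura.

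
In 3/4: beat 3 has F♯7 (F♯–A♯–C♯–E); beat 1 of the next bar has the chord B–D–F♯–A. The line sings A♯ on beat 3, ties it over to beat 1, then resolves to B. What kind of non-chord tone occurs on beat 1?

The harmony at that moment is B minor seventh chord (B, D, F♯, A); A♯ is not a chord tone.
It is held over (the same pitch as the preceding A♯) and left by step up to B.
Held over from the previous chord and resolving up by step — a retardation.

Retardation.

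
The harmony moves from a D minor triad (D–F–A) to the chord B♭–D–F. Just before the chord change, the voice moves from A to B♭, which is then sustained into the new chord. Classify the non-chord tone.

The harmony at that moment is D minor triad (D, F, A); B♭ is not a chord tone.
It is approached by step up from A and then sustained as the same pitch into the next harmony.
Arriving early and becoming a chord tone when the harmony changes — an anticipation.

B♭ is an anticipation.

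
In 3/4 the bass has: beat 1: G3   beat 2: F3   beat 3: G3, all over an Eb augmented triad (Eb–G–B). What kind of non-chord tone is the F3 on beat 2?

Lower neighbor tone.

The harmony at that moment is Eb augmented triad (Eb, G, B); F3 is not a chord tone.
It is approached by step down from G3 and left by step up to G3.
Step away and step back to the same note — a neighbor tone (lower neighbor).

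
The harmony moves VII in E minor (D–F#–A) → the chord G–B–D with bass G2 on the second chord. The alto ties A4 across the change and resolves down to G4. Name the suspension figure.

At the second chord the bass is G2. The suspended A4 lies a ninth above the bass; after resolving down by step to G4, the interval above the bass becomes an octave.
Suspension figures are named by those two intervals: 9–8.

9–8 suspension.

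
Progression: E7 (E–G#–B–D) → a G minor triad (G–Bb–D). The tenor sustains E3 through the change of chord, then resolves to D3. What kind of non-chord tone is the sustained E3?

The harmony at that moment is G minor triad (G, Bb, D); E3 is not a chord tone.
It is held over (the same pitch as the preceding E3) and left by step down to D3.
Held over from the previous chord and resolving down by step — a suspension.

E3 is a suspension.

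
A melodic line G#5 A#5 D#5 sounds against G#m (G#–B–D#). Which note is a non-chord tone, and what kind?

A#5 is an escape tone.

The harmony at that moment is G# minor triad (G#, B, D#); A#5 is not a chord tone.
It is approached by step up from G#5 and left by leap down to D#5.
Step in, leap out — an escape tone.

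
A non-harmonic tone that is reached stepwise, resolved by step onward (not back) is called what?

Approach: by step. Departure: by step, continuing in the same direction.
Stepwise on both sides with no change of direction means the note fills in the space between two different chord tones — a passing tone. (Had it turned back to its starting note it would be a neighbor tone instead.)

Passing tone.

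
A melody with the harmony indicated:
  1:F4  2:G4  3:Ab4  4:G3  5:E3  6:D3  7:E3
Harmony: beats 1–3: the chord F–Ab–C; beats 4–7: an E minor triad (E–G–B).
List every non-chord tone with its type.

The harmony at that moment is F minor triad (F, Ab, C); G4 is not a chord tone.
It is approached by step up from F4 and left by step up to Ab4.
Step in, step out in the same direction — a passing tone.
The harmony at that moment is E minor triad (E, G, B); D3 is not a chord tone.
It is approached by step down from E3 and left by step up to E3.
Step away and step back to the same note — a neighbor tone (lower neighbor).

G4 (beat 2) — passing tone; D3 (beat 6) — neighbor tone.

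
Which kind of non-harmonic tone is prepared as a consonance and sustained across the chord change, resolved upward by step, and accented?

Retardation.

Approach: by preparation — the pitch is first a chord tone, then held (tied or repeated) while the harmony changes under it. Departure: up by step. Metric position: strong.
A prepared dissonance that resolves upward by step — a retardation. (The same figure resolving downward would be a suspension.)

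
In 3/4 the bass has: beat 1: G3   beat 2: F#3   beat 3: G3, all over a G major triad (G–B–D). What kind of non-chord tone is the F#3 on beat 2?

Lower neighbor tone.

The harmony at that moment is G major triad (G, B, D); F#3 is not a chord tone.
It is approached by step down from G3 and left by step up to G3.
Step away and step back to the same note — a neighbor tone (lower neighbor).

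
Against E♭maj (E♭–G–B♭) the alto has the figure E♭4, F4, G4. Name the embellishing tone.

F4 is a passing tone.

The harmony at that moment is E♭ major triad (E♭, G, B♭); F4 is not a chord tone.
It is approached by step up from E♭4 and left by step up to G4.
Step in, step out in the same direction — a passing tone.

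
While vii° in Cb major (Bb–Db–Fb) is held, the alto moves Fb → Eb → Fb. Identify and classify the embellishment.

The harmony at that moment is Bb diminished triad (Bb, Db, Fb); Eb is not a chord tone.
It is approached by step down from Fb and left by step up to Fb.
Step away and step back to the same note — a neighbor tone (lower neighbor).

Eb is a neighbor tone.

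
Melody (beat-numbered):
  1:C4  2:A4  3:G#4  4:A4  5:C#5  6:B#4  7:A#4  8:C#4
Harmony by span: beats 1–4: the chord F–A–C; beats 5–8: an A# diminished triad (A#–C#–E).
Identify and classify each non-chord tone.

The harmony at that moment is F major triad (F, A, C); G#4 is not a chord tone.
It is approached by step down from A4 and left by step up to A4.
Step away and step back to the same note — a neighbor tone (lower neighbor).
The harmony at that moment is A# diminished triad (A#, C#, E); B#4 is not a chord tone.
It is approached by step down from C#5 and left by step down to A#4.
Step in, step out in the same direction — a passing tone.

G#4 (beat 3) — neighbor tone; B#4 (beat 6) — passing tone.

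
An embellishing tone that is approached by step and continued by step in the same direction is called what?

Approach: by step. Departure: by step, continuing in the same direction.
Stepwise on both sides with no change of direction means the note fills in the space between two different chord tones — a passing tone. (Had it turned back to its starting note it would be a neighbor tone instead.)

Passing tone.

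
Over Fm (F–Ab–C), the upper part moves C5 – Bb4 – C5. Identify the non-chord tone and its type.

Bb4 is a neighbor tone.

The harmony at that moment is F minor triad (F, Ab, C); Bb4 is not a chord tone.
It is approached by step down from C5 and left by step up to C5.
Step away and step back to the same note — a neighbor tone (lower neighbor).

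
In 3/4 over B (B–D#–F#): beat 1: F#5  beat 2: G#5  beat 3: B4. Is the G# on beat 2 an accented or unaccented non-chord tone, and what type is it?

Unaccented escape tone.

The harmony at that moment is B major triad (B, D#, F#); G#5 is not a chord tone.
It is approached by step up from F#5 and left by leap down to B4.
Step in, leap out — an escape tone.
It falls on a weak beat, so it is unaccented.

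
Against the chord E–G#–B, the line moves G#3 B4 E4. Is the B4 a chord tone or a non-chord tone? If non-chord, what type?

E major triad contains E, G#, B; B is the fifth, so it is a chord tone.

Chord tone (the fifth of E major triad).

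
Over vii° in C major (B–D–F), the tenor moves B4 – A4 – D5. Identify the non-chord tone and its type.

A4 is an escape tone.

The harmony at that moment is B diminished triad (B, D, F); A4 is not a chord tone.
It is approached by step down from B4 and left by leap up to D5.
Step in, leap out — an escape tone.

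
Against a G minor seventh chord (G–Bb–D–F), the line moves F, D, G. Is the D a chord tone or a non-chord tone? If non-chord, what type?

Chord tone (the fifth of G minor seventh chord).

G minor seventh chord contains G, Bb, D, F; D is the fifth, so it is a chord tone.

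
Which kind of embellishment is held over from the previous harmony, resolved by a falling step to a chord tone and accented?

Approach: by preparation — the pitch is first a chord tone, then held (tied or repeated) while the harmony changes under it. Departure: down by step. Metric position: strong.
A prepared dissonance that resolves downward by step — a suspension. (The same figure resolving upward would be a retardation.)

Suspension.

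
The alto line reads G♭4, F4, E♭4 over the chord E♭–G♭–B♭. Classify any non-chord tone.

F4 is a passing tone.

The harmony at that moment is E♭ minor triad (E♭, G♭, B♭); F4 is not a chord tone.
It is approached by step down from G♭4 and left by step down to E♭4.
Step in, step out in the same direction — a passing tone.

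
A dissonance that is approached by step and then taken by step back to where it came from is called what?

Neighbor tone.

Approach: by step. Departure: by step in the opposite direction, back to the starting pitch.
Stepwise on both sides but reversing to return to the same chord tone — a neighbor tone. (Had it continued onward in the same direction it would be a passing tone instead.)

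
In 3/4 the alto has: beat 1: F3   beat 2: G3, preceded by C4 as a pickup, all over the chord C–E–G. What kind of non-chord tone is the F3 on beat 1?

Appoggiatura.

The harmony at that moment is C major triad (C, E, G); F3 is not a chord tone.
It is approached by leap down from C4 and left by step up to G3.
Leap in, step out, metrically accented — an appoggiatura.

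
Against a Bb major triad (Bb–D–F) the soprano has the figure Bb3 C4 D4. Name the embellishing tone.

The harmony at that moment is Bb major triad (Bb, D, F); C4 is not a chord tone.
It is approached by step up from Bb3 and left by step up to D4.
Step in, step out in the same direction — a passing tone.

C4 is a passing tone.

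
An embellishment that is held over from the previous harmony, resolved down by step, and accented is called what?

Approach: by preparation — the pitch is first a chord tone, then held (tied or repeated) while the harmony changes under it. Departure: down by step. Metric position: strong.
A prepared dissonance that resolves downward by step — a suspension. (The same figure resolving upward would be a retardation.)

Suspension.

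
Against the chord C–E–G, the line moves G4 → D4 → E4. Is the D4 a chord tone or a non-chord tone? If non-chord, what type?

The harmony at that moment is C major triad (C, E, G); D4 is not a chord tone.
It is approached by leap down from G4 and left by step up to E4.
Leap in, step out — an appoggiatura.

Non-chord tone — an appoggiatura.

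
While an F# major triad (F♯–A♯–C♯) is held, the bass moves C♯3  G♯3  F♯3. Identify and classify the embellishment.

G♯3 is an appoggiatura.

The harmony at that moment is F♯ major triad (F♯, A♯, C♯); G♯3 is not a chord tone.
It is approached by leap up from C♯3 and left by step down to F♯3.
Leap in, step out — an appoggiatura.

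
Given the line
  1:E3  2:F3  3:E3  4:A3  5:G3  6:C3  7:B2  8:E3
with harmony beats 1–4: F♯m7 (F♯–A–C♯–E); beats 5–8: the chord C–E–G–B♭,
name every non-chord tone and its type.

F3 (beat 2) — neighbor tone; B2 (beat 7) — escape tone.

The harmony at that moment is F♯ minor seventh chord (F♯, A, C♯, E); F3 is not a chord tone.
It is approached by step up from E3 and left by step down to E3.
Step away and step back to the same note — a neighbor tone (upper neighbor).
The harmony at that moment is C dominant seventh chord (C, E, G, B♭); B2 is not a chord tone.
It is approached by step down from C3 and left by leap up to E3.
Step in, leap out — an escape tone.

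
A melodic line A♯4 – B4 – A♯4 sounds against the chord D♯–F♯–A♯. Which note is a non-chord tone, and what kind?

The harmony at that moment is D♯ minor triad (D♯, F♯, A♯); B4 is not a chord tone.
It is approached by step up from A♯4 and left by step down to A♯4.
Step away and step back to the same note — a neighbor tone (upper neighbor).

B4 is a neighbor tone.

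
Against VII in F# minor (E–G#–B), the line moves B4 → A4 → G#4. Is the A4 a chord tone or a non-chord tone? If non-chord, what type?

The harmony at that moment is E major triad (E, G#, B); A4 is not a chord tone.
It is approached by step down from B4 and left by step down to G#4.
Step in, step out in the same direction — a passing tone.

Non-chord tone — a passing tone.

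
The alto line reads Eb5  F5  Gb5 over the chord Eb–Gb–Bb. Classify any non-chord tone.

The harmony at that moment is Eb minor triad (Eb, Gb, Bb); F5 is not a chord tone.
It is approached by step up from Eb5 and left by step up to Gb5.
Step in, step out in the same direction — a passing tone.

F5 is a passing tone.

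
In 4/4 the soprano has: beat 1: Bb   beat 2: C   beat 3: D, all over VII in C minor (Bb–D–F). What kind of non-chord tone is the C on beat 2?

The harmony at that moment is Bb major triad (Bb, D, F); C is not a chord tone.
It is approached by step up from Bb and left by step up to D.
Step in, step out in the same direction — a passing tone.

Passing tone.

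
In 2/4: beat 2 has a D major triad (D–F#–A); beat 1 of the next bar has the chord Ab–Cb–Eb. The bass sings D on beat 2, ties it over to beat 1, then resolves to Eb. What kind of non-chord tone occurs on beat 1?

The harmony at that moment is Ab minor triad (Ab, Cb, Eb); D is not a chord tone.
It is held over (the same pitch as the preceding D) and left by step up to Eb.
Held over from the previous chord and resolving up by step — a retardation.

Retardation.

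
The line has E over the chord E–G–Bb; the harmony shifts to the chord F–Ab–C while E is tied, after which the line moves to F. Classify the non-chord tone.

E is a retardation.

The harmony at that moment is F minor triad (F, Ab, C); E is not a chord tone.
It is held over (the same pitch as the preceding E) and left by step up to F.
Held over from the previous chord and resolving up by step — a retardation.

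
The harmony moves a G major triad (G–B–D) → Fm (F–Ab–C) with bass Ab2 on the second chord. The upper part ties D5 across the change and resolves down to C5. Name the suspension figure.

4–3 suspension.

At the second chord the bass is Ab2. The suspended D5 lies a fourth above the bass; after resolving down by step to C5, the interval above the bass becomes a third.
Suspension figures are named by those two intervals: 4–3.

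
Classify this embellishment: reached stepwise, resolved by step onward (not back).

Approach: by step. Departure: by step, continuing in the same direction.
Stepwise on both sides with no change of direction means the note fills in the space between two different chord tones — a passing tone. (Had it turned back to its starting note it would be a neighbor tone instead.)

Passing tone.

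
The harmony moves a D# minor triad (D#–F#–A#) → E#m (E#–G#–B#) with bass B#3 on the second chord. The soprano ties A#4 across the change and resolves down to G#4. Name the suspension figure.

7–6 suspension.

At the second chord the bass is B#3. The suspended A#4 lies a seventh above the bass; after resolving down by step to G#4, the interval above the bass becomes a sixth.
Suspension figures are named by those two intervals: 7–6.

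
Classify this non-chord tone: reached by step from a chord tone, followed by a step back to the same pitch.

Neighbor tone.

Approach: by step. Departure: by step in the opposite direction, back to the starting pitch.
Stepwise on both sides but reversing to return to the same chord tone — a neighbor tone. (Had it continued onward in the same direction it would be a passing tone instead.)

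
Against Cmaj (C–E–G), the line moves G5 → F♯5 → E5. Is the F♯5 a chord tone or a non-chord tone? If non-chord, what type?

The harmony at that moment is C major triad (C, E, G); F♯5 is not a chord tone.
It is approached by step down from G5 and left by step down to E5.
Step in, step out in the same direction — a passing tone.

Non-chord tone — a passing tone.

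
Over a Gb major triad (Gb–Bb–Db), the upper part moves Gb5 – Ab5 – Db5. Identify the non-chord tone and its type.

Ab5 is an escape tone.

The harmony at that moment is Gb major triad (Gb, Bb, Db); Ab5 is not a chord tone.
It is approached by step up from Gb5 and left by leap down to Db5.
Step in, leap out — an escape tone.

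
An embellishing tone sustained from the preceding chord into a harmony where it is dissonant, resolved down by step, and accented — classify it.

Approach: by preparation — the pitch is first a chord tone, then held (tied or repeated) while the harmony changes under it. Departure: down by step. Metric position: strong.
A prepared dissonance that resolves downward by step — a suspension. (The same figure resolving upward would be a retardation.)

Suspension.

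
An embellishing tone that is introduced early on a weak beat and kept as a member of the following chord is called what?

Approach: ahead of the chord change (typically by step), so it is dissonant against the current harmony. Departure: none — the same pitch is restated or held and is a chord tone of the new harmony.
Dissonant first, consonant once the harmony catches up: the note simply arrives early — an anticipation. (The reverse timing, consonant first and dissonant after the change, would be a suspension or retardation.)

Anticipation.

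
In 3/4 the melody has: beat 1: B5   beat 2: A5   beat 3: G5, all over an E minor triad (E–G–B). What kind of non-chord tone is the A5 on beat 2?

Passing tone.

The harmony at that moment is E minor triad (E, G, B); A5 is not a chord tone.
It is approached by step down from B5 and left by step down to G5.
Step in, step out in the same direction — a passing tone.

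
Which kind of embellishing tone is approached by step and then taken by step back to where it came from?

Neighbor tone.

Approach: by step. Departure: by step in the opposite direction, back to the starting pitch.
Stepwise on both sides but reversing to return to the same chord tone — a neighbor tone. (Had it continued onward in the same direction it would be a passing tone instead.)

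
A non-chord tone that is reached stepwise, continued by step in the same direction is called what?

Approach: by step. Departure: by step, continuing in the same direction.
Stepwise on both sides with no change of direction means the note fills in the space between two different chord tones — a passing tone. (Had it turned back to its starting note it would be a neighbor tone instead.)

Passing tone.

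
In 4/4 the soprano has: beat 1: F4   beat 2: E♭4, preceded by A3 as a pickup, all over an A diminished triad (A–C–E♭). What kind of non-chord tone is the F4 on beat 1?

The harmony at that moment is A diminished triad (A, C, E♭); F4 is not a chord tone.
It is approached by leap up from A3 and left by step down to E♭4.
Leap in, step out, metrically accented — an appoggiatura.

Appoggiatura.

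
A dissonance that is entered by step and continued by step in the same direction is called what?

Passing tone.

Approach: by step. Departure: by step, continuing in the same direction.
Stepwise on both sides with no change of direction means the note fills in the space between two different chord tones — a passing tone. (Had it turned back to its starting note it would be a neighbor tone instead.)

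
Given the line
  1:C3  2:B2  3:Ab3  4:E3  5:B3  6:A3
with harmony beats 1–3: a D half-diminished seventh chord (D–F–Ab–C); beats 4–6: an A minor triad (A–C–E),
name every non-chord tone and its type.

The harmony at that moment is D half-diminished seventh chord (D, F, Ab, C); B2 is not a chord tone.
It is approached by step down from C3 and left by leap up to Ab3.
Step in, leap out — an escape tone.
The harmony at that moment is A minor triad (A, C, E); B3 is not a chord tone.
It is approached by leap up from E3 and left by step down to A3.
Leap in, step out — an appoggiatura.

B2 (beat 2) — escape tone; B3 (beat 5) — appoggiatura.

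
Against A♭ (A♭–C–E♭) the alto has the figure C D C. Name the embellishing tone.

D is a neighbor tone.

The harmony at that moment is A♭ major triad (A♭, C, E♭); D is not a chord tone.
It is approached by step up from C and left by step down to C.
Step away and step back to the same note — a neighbor tone (upper neighbor).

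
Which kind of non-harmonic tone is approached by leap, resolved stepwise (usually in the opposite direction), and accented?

Appoggiatura.

Approach: by leap. Departure: by step. Metric position: strong.
Leap in, step out, in a metrically strong position — an appoggiatura. (It is the mirror image of the escape tone, which steps in and leaps out from a weak position.)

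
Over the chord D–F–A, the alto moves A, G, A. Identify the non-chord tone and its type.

G is a neighbor tone.

The harmony at that moment is D minor triad (D, F, A); G is not a chord tone.
It is approached by step down from A and left by step up to A.
Step away and step back to the same note — a neighbor tone (lower neighbor).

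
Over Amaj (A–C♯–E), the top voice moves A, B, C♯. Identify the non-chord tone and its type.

The harmony at that moment is A major triad (A, C♯, E); B is not a chord tone.
It is approached by step up from A and left by step up to C♯.
Step in, step out in the same direction — a passing tone.

B is a passing tone.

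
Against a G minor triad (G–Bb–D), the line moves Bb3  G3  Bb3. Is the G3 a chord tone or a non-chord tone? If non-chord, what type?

G minor triad contains G, Bb, D; G is the root, so it is a chord tone.

Chord tone (the root of G minor triad).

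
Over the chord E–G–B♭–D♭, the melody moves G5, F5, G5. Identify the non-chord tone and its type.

The harmony at that moment is E diminished seventh chord (E, G, B♭, D♭); F5 is not a chord tone.
It is approached by step down from G5 and left by step up to G5.
Step away and step back to the same note — a neighbor tone (lower neighbor).

F5 is a neighbor tone.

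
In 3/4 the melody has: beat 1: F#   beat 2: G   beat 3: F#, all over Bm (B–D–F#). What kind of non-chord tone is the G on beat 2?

The harmony at that moment is B minor triad (B, D, F#); G is not a chord tone.
It is approached by step up from F# and left by step down to F#.
Step away and step back to the same note — a neighbor tone (upper neighbor).

Upper neighbor tone.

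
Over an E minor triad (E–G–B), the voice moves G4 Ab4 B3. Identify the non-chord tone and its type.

The harmony at that moment is E minor triad (E, G, B); Ab4 is not a chord tone.
It is approached by step up from G4 and left by leap down to B3.
Step in, leap out — an escape tone.

Ab4 is an escape tone.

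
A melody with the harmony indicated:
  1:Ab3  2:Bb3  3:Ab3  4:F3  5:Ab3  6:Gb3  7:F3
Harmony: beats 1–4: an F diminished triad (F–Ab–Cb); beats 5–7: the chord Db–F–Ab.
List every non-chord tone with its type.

Bb3 (beat 2) — neighbor tone; Gb3 (beat 6) — passing tone.

The harmony at that moment is F diminished triad (F, Ab, Cb); Bb3 is not a chord tone.
It is approached by step up from Ab3 and left by step down to Ab3.
Step away and step back to the same note — a neighbor tone (upper neighbor).
The harmony at that moment is Db major triad (Db, F, Ab); Gb3 is not a chord tone.
It is approached by step down from Ab3 and left by step down to F3.
Step in, step out in the same direction — a passing tone.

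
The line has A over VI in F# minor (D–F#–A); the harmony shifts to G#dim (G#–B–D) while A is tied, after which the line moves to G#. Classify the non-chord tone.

A is a suspension.

The harmony at that moment is G# diminished triad (G#, B, D); A is not a chord tone.
It is held over (the same pitch as the preceding A) and left by step down to G#.
Held over from the previous chord and resolving down by step — a suspension.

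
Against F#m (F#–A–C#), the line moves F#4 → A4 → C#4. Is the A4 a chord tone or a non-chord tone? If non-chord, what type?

Chord tone (the third of F# minor triad).

F# minor triad contains F#, A, C#; A is the third, so it is a chord tone.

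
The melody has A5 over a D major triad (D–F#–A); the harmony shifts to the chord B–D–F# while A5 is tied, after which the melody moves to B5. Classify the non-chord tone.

The harmony at that moment is B minor triad (B, D, F#); A5 is not a chord tone.
It is held over (the same pitch as the preceding A5) and left by step up to B5.
Held over from the previous chord and resolving up by step — a retardation.

A5 is a retardation.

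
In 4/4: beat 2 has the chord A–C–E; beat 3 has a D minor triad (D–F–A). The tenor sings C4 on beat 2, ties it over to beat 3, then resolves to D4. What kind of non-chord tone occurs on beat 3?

Retardation.

The harmony at that moment is D minor triad (D, F, A); C4 is not a chord tone.
It is held over (the same pitch as the preceding C4) and left by step up to D4.
Held over from the previous chord and resolving up by step — a retardation.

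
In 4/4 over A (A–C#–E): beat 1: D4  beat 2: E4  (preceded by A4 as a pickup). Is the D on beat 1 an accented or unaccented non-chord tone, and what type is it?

The harmony at that moment is A major triad (A, C#, E); D4 is not a chord tone.
It is approached by leap down from A4 and left by step up to E4.
Leap in, step out — an appoggiatura.
It falls on the downbeat, so it is accented.

Accented appoggiatura.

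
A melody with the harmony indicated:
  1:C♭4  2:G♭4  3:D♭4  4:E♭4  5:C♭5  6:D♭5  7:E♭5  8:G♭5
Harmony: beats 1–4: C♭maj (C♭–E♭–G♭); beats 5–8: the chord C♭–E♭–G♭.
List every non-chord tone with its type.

The harmony at that moment is C♭ major triad (C♭, E♭, G♭); D♭4 is not a chord tone.
It is approached by leap down from G♭4 and left by step up to E♭4.
Leap in, step out — an appoggiatura.
The harmony at that moment is C♭ major triad (C♭, E♭, G♭); D♭5 is not a chord tone.
It is approached by step up from C♭5 and left by step up to E♭5.
Step in, step out in the same direction — a passing tone.

D♭4 (beat 3) — appoggiatura; D♭5 (beat 6) — passing tone.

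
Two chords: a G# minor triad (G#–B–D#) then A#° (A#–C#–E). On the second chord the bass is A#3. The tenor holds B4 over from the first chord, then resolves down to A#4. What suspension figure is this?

9–8 suspension.

At the second chord the bass is A#3. The suspended B4 lies a ninth above the bass; after resolving down by step to A#4, the interval above the bass becomes an octave.
Suspension figures are named by those two intervals: 9–8.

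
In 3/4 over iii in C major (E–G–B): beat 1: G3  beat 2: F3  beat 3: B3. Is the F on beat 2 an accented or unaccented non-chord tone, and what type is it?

Unaccented escape tone.

The harmony at that moment is E minor triad (E, G, B); F3 is not a chord tone.
It is approached by step down from G3 and left by leap up to B3.
Step in, leap out — an escape tone.
It falls on a weak beat, so it is unaccented.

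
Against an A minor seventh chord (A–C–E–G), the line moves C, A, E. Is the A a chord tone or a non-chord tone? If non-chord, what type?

A minor seventh chord contains A, C, E, G; A is the root, so it is a chord tone.

Chord tone (the root of A minor seventh chord).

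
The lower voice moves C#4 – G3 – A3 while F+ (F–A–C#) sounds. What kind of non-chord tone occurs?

G3 is an appoggiatura.

The harmony at that moment is F augmented triad (F, A, C#); G3 is not a chord tone.
It is approached by leap down from C#4 and left by step up to A3.
Leap in, step out — an appoggiatura.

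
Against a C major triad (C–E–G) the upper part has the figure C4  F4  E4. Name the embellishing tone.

The harmony at that moment is C major triad (C, E, G); F4 is not a chord tone.
It is approached by leap up from C4 and left by step down to E4.
Leap in, step out — an appoggiatura.

F4 is an appoggiatura.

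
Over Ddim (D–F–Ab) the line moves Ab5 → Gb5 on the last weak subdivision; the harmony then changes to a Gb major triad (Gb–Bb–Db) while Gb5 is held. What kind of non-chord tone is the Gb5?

The harmony at that moment is D diminished triad (D, F, Ab); Gb5 is not a chord tone.
It is approached by step down from Ab5 and then sustained as the same pitch into the next harmony.
Arriving early and becoming a chord tone when the harmony changes — an anticipation.

Gb5 is an anticipation.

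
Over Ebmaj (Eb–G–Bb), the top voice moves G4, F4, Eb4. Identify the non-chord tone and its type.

The harmony at that moment is Eb major triad (Eb, G, Bb); F4 is not a chord tone.
It is approached by step down from G4 and left by step down to Eb4.
Step in, step out in the same direction — a passing tone.

F4 is a passing tone.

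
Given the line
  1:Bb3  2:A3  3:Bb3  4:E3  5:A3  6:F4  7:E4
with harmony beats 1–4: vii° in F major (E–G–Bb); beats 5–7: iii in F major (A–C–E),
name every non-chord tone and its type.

The harmony at that moment is E diminished triad (E, G, Bb); A3 is not a chord tone.
It is approached by step down from Bb3 and left by step up to Bb3.
Step away and step back to the same note — a neighbor tone (lower neighbor).
The harmony at that moment is A minor triad (A, C, E); F4 is not a chord tone.
It is approached by leap up from A3 and left by step down to E4.
Leap in, step out — an appoggiatura.

A3 (beat 2) — neighbor tone; F4 (beat 6) — appoggiatura.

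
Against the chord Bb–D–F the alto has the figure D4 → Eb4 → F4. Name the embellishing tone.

The harmony at that moment is Bb major triad (Bb, D, F); Eb4 is not a chord tone.
It is approached by step up from D4 and left by step up to F4.
Step in, step out in the same direction — a passing tone.

Eb4 is a passing tone.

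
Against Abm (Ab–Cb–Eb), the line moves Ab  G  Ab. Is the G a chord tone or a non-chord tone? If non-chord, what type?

The harmony at that moment is Ab minor triad (Ab, Cb, Eb); G is not a chord tone.
It is approached by step down from Ab and left by step up to Ab.
Step away and step back to the same note — a neighbor tone (lower neighbor).

Non-chord tone — a neighbor tone.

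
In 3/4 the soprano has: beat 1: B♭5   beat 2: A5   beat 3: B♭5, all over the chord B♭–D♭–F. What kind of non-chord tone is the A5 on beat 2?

Lower neighbor tone.

The harmony at that moment is B♭ minor triad (B♭, D♭, F); A5 is not a chord tone.
It is approached by step down from B♭5 and left by step up to B♭5.
Step away and step back to the same note — a neighbor tone (lower neighbor).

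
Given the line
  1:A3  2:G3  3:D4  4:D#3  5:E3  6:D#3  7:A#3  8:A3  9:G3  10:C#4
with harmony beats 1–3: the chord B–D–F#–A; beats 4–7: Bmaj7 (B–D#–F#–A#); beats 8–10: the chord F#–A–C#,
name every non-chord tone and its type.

G3 (beat 2) — escape tone; E3 (beat 5) — neighbor tone; G3 (beat 9) — escape tone.

The harmony at that moment is B minor seventh chord (B, D, F#, A); G3 is not a chord tone.
It is approached by step down from A3 and left by leap up to D4.
Step in, leap out — an escape tone.
The harmony at that moment is B major seventh chord (B, D#, F#, A#); E3 is not a chord tone.
It is approached by step up from D#3 and left by step down to D#3.
Step away and step back to the same note — a neighbor tone (upper neighbor).
The harmony at that moment is F# minor triad (F#, A, C#); G3 is not a chord tone.
It is approached by step down from A3 and left by leap up to C#4.
Step in, leap out — an escape tone.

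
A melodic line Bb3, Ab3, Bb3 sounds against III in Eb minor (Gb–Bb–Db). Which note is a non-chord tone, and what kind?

The harmony at that moment is Gb major triad (Gb, Bb, Db); Ab3 is not a chord tone.
It is approached by step down from Bb3 and left by step up to Bb3.
Step away and step back to the same note — a neighbor tone (lower neighbor).

Ab3 is a neighbor tone.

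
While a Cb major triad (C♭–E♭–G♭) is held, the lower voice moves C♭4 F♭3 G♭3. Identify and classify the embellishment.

The harmony at that moment is C♭ major triad (C♭, E♭, G♭); F♭3 is not a chord tone.
It is approached by leap down from C♭4 and left by step up to G♭3.
Leap in, step out — an appoggiatura.

F♭3 is an appoggiatura.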